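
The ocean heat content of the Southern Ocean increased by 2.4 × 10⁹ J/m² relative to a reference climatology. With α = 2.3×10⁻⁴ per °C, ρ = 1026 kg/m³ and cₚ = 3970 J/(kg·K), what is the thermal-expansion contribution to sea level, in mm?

Δh = αQ/(ρcₚ) = 2.3×10⁻⁴ × 2.4×10⁹ / (1026 × 3970) ≈ 0.13552 m

Δh ≈ 136 mm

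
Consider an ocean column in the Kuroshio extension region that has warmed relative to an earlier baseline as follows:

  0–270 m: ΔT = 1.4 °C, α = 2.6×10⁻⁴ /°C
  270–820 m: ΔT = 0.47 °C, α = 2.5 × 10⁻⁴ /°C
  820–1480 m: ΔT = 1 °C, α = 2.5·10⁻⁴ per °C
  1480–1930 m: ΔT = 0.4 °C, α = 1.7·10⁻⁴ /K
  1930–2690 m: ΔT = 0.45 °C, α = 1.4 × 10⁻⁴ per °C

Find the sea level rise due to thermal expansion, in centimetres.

41 cm of thermosteric rise

270 × 1.4 × 2.6×10⁻⁴ = 0.09828 m
270–820 m: 2.5×10⁻⁴ × 0.47 × 550 = 0.064625 m
660 × 2.5×10⁻⁴ × 1 = 0.16500 m
1480–1930 m: 1.7×10⁻⁴ × 0.4 × 450 = 0.03060 m
1.4×10⁻⁴ × 0.45 × 760 = 0.04788 m
Δh = 0.09828 + 0.064625 + 0.16500 + 0.03060 + 0.04788 = 0.406385 m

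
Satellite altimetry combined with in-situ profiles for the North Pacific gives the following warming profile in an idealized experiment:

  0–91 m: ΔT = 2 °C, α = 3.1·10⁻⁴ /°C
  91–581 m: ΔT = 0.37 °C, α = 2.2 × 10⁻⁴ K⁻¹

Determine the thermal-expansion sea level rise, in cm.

0–91 m: 91 × 2 × 3.1×10⁻⁴ = 0.05642 m
Layer 2: 490 × 2.2×10⁻⁴ × 0.37 = 0.039886 m
Δh = 0.05642 + 0.039886 = 0.096306 m ≈ 9.63 cm

about 9.63 cm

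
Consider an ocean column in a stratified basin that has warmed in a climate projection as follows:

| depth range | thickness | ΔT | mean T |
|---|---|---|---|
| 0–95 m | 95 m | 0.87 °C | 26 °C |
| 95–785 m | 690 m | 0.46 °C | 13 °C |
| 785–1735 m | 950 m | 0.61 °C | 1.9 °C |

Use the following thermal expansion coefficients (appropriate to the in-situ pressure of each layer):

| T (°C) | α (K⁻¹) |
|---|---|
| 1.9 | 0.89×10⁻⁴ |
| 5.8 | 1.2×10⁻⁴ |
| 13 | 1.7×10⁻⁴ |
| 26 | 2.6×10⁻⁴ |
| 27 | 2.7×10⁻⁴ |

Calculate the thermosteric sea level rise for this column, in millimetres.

Layer 1 at 26 °C → α = 2.6×10⁻⁴ K⁻¹
Layer 2 at 13 °C → α = 1.7×10⁻⁴ K⁻¹
Layer 3 at 1.9 °C → α = 0.89×10⁻⁴ K⁻¹
0.87 × 2.6×10⁻⁴ × 95 = 0.021489 m
Layer 2: 0.46 × 1.7×10⁻⁴ × 690 = 0.053958 m
0.61 × 950 × 0.89×10⁻⁴ = 0.0515755 m
Δh = 0.021489 + 0.053958 + 0.0515755 = 0.1270225 m

about 130 mm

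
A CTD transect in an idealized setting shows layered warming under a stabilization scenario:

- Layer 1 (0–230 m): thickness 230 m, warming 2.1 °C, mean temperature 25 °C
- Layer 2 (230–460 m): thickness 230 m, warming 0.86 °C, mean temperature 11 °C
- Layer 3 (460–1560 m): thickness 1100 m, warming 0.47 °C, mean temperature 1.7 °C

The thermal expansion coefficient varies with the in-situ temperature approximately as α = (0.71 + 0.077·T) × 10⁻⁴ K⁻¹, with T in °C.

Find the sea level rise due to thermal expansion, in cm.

Δh ≈ 20 cm

Layer 1: α = (0.71 + 0.077×25)×10⁻⁴ = 2.635×10⁻⁴ K⁻¹
Layer 2: α = (0.71 + 0.077×11)×10⁻⁴ = 1.557×10⁻⁴ K⁻¹
Layer 3: α = (0.71 + 0.077×1.7)×10⁻⁴ = 0.8409×10⁻⁴ K⁻¹
Layer 1: 2.635×10⁻⁴ × 230 × 2.1 = 0.1272705 m
1.557×10⁻⁴ × 230 × 0.86 = 0.03079746 m
Layer 3: 0.47 × 0.8409×10⁻⁴ × 1100 = 0.04347453 m
Δh = 0.1272705 + 0.03079746 + 0.04347453 = 0.20154249 m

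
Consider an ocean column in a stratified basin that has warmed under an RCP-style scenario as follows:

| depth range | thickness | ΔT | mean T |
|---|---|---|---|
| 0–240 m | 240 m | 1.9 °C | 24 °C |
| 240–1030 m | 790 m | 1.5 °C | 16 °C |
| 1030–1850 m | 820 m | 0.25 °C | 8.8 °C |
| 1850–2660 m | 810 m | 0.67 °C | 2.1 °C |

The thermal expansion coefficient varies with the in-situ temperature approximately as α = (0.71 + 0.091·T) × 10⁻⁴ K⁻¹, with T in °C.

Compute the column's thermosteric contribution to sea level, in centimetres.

46.9 cm of thermosteric rise

Layer 1: α = (0.71 + 0.091×24)×10⁻⁴ = 2.894×10⁻⁴ K⁻¹
Layer 2: α = (0.71 + 0.091×16)×10⁻⁴ = 2.166×10⁻⁴ K⁻¹
Layer 3: α = (0.71 + 0.091×8.8)×10⁻⁴ = 1.5108×10⁻⁴ K⁻¹
Layer 4: α = (0.71 + 0.091×2.1)×10⁻⁴ = 0.9011×10⁻⁴ K⁻¹
Layer 1: 2.894×10⁻⁴ × 240 × 1.9 = 0.1319664 m
240–1030 m: 790 × 1.5 × 2.166×10⁻⁴ = 0.256671 m
0.25 × 1.5108×10⁻⁴ × 820 = 0.0309714 m
1850–2660 m: 0.67 × 0.9011×10⁻⁴ × 810 = 0.048902697 m
Δh = 0.1319664 + 0.256671 + 0.0309714 + 0.048902697 = 0.468511497 m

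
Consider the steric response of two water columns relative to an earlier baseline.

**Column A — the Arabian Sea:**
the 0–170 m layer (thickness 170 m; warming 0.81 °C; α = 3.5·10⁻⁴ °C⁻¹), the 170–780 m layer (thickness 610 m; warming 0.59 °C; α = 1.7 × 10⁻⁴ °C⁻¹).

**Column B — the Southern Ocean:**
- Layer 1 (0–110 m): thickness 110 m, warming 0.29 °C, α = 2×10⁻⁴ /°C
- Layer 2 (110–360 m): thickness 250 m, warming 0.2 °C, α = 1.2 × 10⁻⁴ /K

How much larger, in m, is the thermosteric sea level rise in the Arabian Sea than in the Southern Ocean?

A Layer 1: 0.81 × 170 × 3.5×10⁻⁴ = 0.048195 m
A Layer 2: 610 × 0.59 × 1.7×10⁻⁴ = 0.061183 m
A total: 0.109378 m
B Layer 1: 110 × 2×10⁻⁴ × 0.29 = 0.00638 m
B 110–360 m: 250 × 1.2×10⁻⁴ × 0.2 = 0.00600 m
B total: 0.01238 m
Difference: 0.109378 − 0.01238 = 0.096998 m

0.097 m larger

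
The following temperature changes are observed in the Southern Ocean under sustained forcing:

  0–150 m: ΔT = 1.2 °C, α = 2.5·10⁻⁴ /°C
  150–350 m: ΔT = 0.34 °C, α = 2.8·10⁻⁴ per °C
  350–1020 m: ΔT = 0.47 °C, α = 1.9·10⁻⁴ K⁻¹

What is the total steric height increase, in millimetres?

124 mm of thermosteric rise

2.5×10⁻⁴ × 1.2 × 150 = 0.04500 m
150–350 m: 0.34 × 200 × 2.8×10⁻⁴ = 0.01904 m
Layer 3: 0.47 × 670 × 1.9×10⁻⁴ = 0.059831 m
Δh = 0.04500 + 0.01904 + 0.059831 = 0.123871 m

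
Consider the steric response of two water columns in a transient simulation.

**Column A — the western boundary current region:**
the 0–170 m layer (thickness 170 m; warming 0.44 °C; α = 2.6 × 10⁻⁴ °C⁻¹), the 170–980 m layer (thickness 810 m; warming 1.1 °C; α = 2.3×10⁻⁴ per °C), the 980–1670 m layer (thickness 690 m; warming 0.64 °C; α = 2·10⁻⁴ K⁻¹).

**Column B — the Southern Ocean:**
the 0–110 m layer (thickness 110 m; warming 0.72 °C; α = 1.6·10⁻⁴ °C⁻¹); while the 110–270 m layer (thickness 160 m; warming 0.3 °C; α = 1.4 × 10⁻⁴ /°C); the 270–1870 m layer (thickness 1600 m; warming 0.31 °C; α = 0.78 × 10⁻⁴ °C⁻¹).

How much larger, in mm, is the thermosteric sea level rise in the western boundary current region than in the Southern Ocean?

Δh_A − Δh_B ≈ 255 mm

A Layer 1: 0.44 × 170 × 2.6×10⁻⁴ = 0.019448 m
A 170–980 m: 810 × 2.3×10⁻⁴ × 1.1 = 0.20493 m
A 690 × 2×10⁻⁴ × 0.64 = 0.08832 m
A total: 0.312698 m
B 1.6×10⁻⁴ × 110 × 0.72 = 0.012672 m
B 160 × 0.3 × 1.4×10⁻⁴ = 0.00672 m
B Layer 3: 0.78×10⁻⁴ × 1600 × 0.31 = 0.038688 m
B total: 0.05808 m
Difference: 0.312698 − 0.05808 = 0.254618 m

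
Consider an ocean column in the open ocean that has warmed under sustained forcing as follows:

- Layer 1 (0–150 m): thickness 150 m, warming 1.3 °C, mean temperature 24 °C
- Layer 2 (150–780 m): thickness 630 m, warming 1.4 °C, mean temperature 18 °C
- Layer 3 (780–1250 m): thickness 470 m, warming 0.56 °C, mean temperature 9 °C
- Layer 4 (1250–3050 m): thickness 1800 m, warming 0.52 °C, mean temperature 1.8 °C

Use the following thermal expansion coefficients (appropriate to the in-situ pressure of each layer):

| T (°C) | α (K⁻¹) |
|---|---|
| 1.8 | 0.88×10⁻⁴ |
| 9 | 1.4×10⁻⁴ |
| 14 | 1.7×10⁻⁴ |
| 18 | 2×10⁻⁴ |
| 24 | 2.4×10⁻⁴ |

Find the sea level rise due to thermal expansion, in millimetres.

340 mm of thermosteric rise

Layer 1 at 24 °C → α = 2.4×10⁻⁴ K⁻¹
Layer 2 at 18 °C → α = 2×10⁻⁴ K⁻¹
Layer 3 at 9 °C → α = 1.4×10⁻⁴ K⁻¹
Layer 4 at 1.8 °C → α = 0.88×10⁻⁴ K⁻¹
150 × 1.3 × 2.4×10⁻⁴ = 0.04680 m
150–780 m: 1.4 × 2×10⁻⁴ × 630 = 0.17640 m
0.56 × 470 × 1.4×10⁻⁴ = 0.036848 m
1800 × 0.88×10⁻⁴ × 0.52 = 0.082368 m
Δh = 0.04680 + 0.17640 + 0.036848 + 0.082368 = 0.342416 m ≈ 340 mm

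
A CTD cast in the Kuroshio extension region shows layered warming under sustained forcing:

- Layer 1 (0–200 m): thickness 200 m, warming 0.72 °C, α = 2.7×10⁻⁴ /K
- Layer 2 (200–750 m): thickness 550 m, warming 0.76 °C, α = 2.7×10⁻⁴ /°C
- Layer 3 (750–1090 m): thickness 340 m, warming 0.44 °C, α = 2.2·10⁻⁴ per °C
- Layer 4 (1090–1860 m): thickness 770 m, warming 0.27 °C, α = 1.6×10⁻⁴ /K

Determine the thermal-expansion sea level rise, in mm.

Δh = 218 mm

0.72 × 200 × 2.7×10⁻⁴ = 0.03888 m
0.76 × 550 × 2.7×10⁻⁴ = 0.11286 m
2.2×10⁻⁴ × 340 × 0.44 = 0.032912 m
1.6×10⁻⁴ × 0.27 × 770 = 0.033264 m
Δh = 0.03888 + 0.11286 + 0.032912 + 0.033264 = 0.217916 m ≈ 218 mm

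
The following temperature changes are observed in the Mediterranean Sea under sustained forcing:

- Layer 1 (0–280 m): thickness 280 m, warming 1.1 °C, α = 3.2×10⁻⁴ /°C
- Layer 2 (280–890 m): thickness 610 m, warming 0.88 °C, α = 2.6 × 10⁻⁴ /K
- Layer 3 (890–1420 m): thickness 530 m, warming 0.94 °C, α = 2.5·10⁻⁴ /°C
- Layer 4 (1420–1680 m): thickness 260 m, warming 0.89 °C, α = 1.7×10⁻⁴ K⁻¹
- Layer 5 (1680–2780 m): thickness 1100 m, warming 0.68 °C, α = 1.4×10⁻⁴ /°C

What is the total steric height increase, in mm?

Δh = 507 mm

3.2×10⁻⁴ × 1.1 × 280 = 0.09856 m
Layer 2: 610 × 2.6×10⁻⁴ × 0.88 = 0.139568 m
Layer 3: 0.94 × 2.5×10⁻⁴ × 530 = 0.12455 m
1420–1680 m: 0.89 × 1.7×10⁻⁴ × 260 = 0.039338 m
Layer 5: 1100 × 1.4×10⁻⁴ × 0.68 = 0.10472 m
Δh = 0.09856 + 0.139568 + 0.12455 + 0.039338 + 0.10472 = 0.506736 m ≈ 507 mm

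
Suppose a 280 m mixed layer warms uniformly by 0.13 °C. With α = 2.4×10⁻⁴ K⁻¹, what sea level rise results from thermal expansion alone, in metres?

0.00874 m of thermosteric rise

Δh = αΔT·H = 2.4×10⁻⁴ × 0.13 × 280 = 0.008736 m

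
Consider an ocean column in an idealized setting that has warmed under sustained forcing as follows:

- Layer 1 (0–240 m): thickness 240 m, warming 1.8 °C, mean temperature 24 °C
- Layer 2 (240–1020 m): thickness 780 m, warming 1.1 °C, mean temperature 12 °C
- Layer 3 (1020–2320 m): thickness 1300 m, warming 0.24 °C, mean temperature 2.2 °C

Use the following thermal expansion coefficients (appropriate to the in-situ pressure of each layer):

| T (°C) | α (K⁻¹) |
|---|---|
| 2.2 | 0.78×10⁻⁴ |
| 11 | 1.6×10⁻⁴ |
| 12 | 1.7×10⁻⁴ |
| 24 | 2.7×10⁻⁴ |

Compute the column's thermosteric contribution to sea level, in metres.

about 0.29 m

Layer 1 at 24 °C → α = 2.7×10⁻⁴ K⁻¹
Layer 2 at 12 °C → α = 1.7×10⁻⁴ K⁻¹
Layer 3 at 2.2 °C → α = 0.78×10⁻⁴ K⁻¹
1.8 × 2.7×10⁻⁴ × 240 = 0.11664 m
240–1020 m: 780 × 1.7×10⁻⁴ × 1.1 = 0.14586 m
1020–2320 m: 0.78×10⁻⁴ × 0.24 × 1300 = 0.024336 m
Δh = 0.11664 + 0.14586 + 0.024336 = 0.286836 m ≈ 0.29 m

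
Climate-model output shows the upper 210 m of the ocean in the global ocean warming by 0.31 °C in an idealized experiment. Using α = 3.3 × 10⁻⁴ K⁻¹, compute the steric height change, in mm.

21 mm of thermosteric rise

Δh = αΔT·H = 3.3×10⁻⁴ × 0.31 × 210 = 0.021483 m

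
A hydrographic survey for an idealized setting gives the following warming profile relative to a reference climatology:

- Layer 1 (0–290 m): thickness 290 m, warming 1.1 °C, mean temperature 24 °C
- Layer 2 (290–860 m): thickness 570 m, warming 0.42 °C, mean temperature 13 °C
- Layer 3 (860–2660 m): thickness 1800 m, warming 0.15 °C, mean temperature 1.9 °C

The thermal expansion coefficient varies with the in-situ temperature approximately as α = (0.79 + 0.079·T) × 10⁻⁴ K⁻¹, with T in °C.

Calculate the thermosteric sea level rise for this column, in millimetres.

Layer 1: α = (0.79 + 0.079×24)×10⁻⁴ = 2.686×10⁻⁴ K⁻¹
Layer 2: α = (0.79 + 0.079×13)×10⁻⁴ = 1.817×10⁻⁴ K⁻¹
Layer 3: α = (0.79 + 0.079×1.9)×10⁻⁴ = 0.9401×10⁻⁴ K⁻¹
0–290 m: 290 × 1.1 × 2.686×10⁻⁴ = 0.0856834 m
0.42 × 570 × 1.817×10⁻⁴ = 0.04349898 m
Layer 3: 0.15 × 0.9401×10⁻⁴ × 1800 = 0.0253827 m
Δh = 0.0856834 + 0.04349898 + 0.0253827 = 0.15456508 m

about 150 mm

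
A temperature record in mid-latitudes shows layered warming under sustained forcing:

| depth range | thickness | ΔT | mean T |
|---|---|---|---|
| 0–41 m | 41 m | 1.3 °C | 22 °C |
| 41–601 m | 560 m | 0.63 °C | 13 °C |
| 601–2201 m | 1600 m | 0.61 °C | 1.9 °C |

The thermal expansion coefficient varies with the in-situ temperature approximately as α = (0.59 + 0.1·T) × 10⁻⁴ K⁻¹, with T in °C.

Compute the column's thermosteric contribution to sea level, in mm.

Layer 1: α = (0.59 + 0.1×22)×10⁻⁴ = 2.79×10⁻⁴ K⁻¹
Layer 2: α = (0.59 + 0.1×13)×10⁻⁴ = 1.89×10⁻⁴ K⁻¹
Layer 3: α = (0.59 + 0.1×1.9)×10⁻⁴ = 0.78×10⁻⁴ K⁻¹
Layer 1: 41 × 2.79×10⁻⁴ × 1.3 = 0.0148707 m
0.63 × 1.89×10⁻⁴ × 560 = 0.0666792 m
0.78×10⁻⁴ × 0.61 × 1600 = 0.076128 m
Δh = 0.0148707 + 0.0666792 + 0.076128 = 0.1576779 m

158 mm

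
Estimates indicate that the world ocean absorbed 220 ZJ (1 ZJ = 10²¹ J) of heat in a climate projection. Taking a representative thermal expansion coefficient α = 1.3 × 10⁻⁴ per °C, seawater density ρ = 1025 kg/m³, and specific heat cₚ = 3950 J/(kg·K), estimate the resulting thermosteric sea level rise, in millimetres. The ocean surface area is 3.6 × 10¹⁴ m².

about 19.6 mm

Per unit area: Q = 220×10²¹ / (3.6×10¹⁴) ≈ 6.111×10⁸ J/m²
Δh = αQ/(ρcₚ) = 1.3×10⁻⁴ × 6.111×10⁸ / (1025 × 3950) ≈ 0.019622 m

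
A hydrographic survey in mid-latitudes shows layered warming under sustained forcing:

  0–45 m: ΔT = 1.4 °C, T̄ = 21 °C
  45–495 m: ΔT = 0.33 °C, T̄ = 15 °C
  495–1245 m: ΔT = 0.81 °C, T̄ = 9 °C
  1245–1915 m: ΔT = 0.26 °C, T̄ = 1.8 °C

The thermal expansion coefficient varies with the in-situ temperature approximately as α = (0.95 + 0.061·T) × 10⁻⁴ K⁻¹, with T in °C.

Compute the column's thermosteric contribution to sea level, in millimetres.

Layer 1: α = (0.95 + 0.061×21)×10⁻⁴ = 2.231×10⁻⁴ K⁻¹
Layer 2: α = (0.95 + 0.061×15)×10⁻⁴ = 1.865×10⁻⁴ K⁻¹
Layer 3: α = (0.95 + 0.061×9)×10⁻⁴ = 1.499×10⁻⁴ K⁻¹
Layer 4: α = (0.95 + 0.061×1.8)×10⁻⁴ = 1.0598×10⁻⁴ K⁻¹
45 × 2.231×10⁻⁴ × 1.4 = 0.0140553 m
1.865×10⁻⁴ × 0.33 × 450 = 0.02769525 m
495–1245 m: 0.81 × 750 × 1.499×10⁻⁴ = 0.09106425 m
1245–1915 m: 0.26 × 1.0598×10⁻⁴ × 670 = 0.018461716 m
Δh = 0.0140553 + 0.02769525 + 0.09106425 + 0.018461716 = 0.151276516 m

about 150 mm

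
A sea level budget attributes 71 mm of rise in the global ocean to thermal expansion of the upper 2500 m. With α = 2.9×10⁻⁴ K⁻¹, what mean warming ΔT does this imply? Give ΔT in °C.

ΔT = Δh/(αH) = 0.071 / (2.9×10⁻⁴ × 2500) ≈ 0.09793 °C

0.0979 °C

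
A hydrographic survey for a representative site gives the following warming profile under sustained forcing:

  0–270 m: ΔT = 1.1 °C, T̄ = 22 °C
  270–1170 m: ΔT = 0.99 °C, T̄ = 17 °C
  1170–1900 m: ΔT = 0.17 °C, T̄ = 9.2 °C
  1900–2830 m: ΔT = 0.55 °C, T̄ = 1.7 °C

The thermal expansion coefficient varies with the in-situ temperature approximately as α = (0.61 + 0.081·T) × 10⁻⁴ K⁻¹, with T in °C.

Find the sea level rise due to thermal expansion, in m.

Layer 1: α = (0.61 + 0.081×22)×10⁻⁴ = 2.392×10⁻⁴ K⁻¹
Layer 2: α = (0.61 + 0.081×17)×10⁻⁴ = 1.987×10⁻⁴ K⁻¹
Layer 3: α = (0.61 + 0.081×9.2)×10⁻⁴ = 1.3552×10⁻⁴ K⁻¹
Layer 4: α = (0.61 + 0.081×1.7)×10⁻⁴ = 0.7477×10⁻⁴ K⁻¹
Layer 1: 1.1 × 2.392×10⁻⁴ × 270 = 0.0710424 m
Layer 2: 1.987×10⁻⁴ × 900 × 0.99 = 0.1770417 m
1170–1900 m: 1.3552×10⁻⁴ × 730 × 0.17 = 0.016818032 m
930 × 0.55 × 0.7477×10⁻⁴ = 0.038244855 m
Δh = 0.0710424 + 0.1770417 + 0.016818032 + 0.038244855 = 0.303146987 m

about 0.303 m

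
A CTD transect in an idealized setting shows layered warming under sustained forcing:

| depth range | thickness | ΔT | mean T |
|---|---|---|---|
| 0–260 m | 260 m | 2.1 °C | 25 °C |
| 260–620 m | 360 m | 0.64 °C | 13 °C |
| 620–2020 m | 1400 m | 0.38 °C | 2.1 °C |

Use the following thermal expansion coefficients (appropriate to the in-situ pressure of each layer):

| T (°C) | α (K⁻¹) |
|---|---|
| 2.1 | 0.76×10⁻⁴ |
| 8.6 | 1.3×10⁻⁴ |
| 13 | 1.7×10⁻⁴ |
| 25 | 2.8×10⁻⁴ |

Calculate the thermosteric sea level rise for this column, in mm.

Layer 1 at 25 °C → α = 2.8×10⁻⁴ K⁻¹
Layer 2 at 13 °C → α = 1.7×10⁻⁴ K⁻¹
Layer 3 at 2.1 °C → α = 0.76×10⁻⁴ K⁻¹
Layer 1: 260 × 2.8×10⁻⁴ × 2.1 = 0.15288 m
260–620 m: 0.64 × 1.7×10⁻⁴ × 360 = 0.039168 m
Layer 3: 1400 × 0.76×10⁻⁴ × 0.38 = 0.040432 m
Δh = 0.15288 + 0.039168 + 0.040432 = 0.23248 m ≈ 232 mm

Δh = 232 mm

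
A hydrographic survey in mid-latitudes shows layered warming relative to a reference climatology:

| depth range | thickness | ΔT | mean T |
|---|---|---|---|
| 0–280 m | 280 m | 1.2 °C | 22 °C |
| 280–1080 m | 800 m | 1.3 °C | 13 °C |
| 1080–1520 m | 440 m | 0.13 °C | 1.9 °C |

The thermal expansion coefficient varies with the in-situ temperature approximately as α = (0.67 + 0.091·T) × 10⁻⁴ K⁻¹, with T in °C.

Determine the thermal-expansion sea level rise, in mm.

Layer 1: α = (0.67 + 0.091×22)×10⁻⁴ = 2.672×10⁻⁴ K⁻¹
Layer 2: α = (0.67 + 0.091×13)×10⁻⁴ = 1.853×10⁻⁴ K⁻¹
Layer 3: α = (0.67 + 0.091×1.9)×10⁻⁴ = 0.8429×10⁻⁴ K⁻¹
Layer 1: 1.2 × 2.672×10⁻⁴ × 280 = 0.0897792 m
Layer 2: 800 × 1.3 × 1.853×10⁻⁴ = 0.192712 m
1080–1520 m: 0.8429×10⁻⁴ × 440 × 0.13 = 0.004821388 m
Δh = 0.0897792 + 0.192712 + 0.004821388 = 0.287312588 m ≈ 287 mm

about 287 mm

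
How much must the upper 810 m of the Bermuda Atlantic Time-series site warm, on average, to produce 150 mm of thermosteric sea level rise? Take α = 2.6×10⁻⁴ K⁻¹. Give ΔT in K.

ΔT ≈ 0.712 K

ΔT = Δh/(αH) = 0.15 / (2.6×10⁻⁴ × 810) ≈ 0.7123 K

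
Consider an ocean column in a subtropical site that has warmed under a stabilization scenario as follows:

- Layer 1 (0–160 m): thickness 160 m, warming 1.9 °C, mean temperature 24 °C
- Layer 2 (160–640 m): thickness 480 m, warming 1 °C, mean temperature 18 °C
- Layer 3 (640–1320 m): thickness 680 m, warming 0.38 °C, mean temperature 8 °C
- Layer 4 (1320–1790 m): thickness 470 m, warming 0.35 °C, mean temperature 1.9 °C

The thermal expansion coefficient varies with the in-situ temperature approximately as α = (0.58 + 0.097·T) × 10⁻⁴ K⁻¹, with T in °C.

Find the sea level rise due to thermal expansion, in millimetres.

Layer 1: α = (0.58 + 0.097×24)×10⁻⁴ = 2.908×10⁻⁴ K⁻¹
Layer 2: α = (0.58 + 0.097×18)×10⁻⁴ = 2.326×10⁻⁴ K⁻¹
Layer 3: α = (0.58 + 0.097×8)×10⁻⁴ = 1.356×10⁻⁴ K⁻¹
Layer 4: α = (0.58 + 0.097×1.9)×10⁻⁴ = 0.7643×10⁻⁴ K⁻¹
Layer 1: 2.908×10⁻⁴ × 1.9 × 160 = 0.0884032 m
160–640 m: 1 × 480 × 2.326×10⁻⁴ = 0.111648 m
0.38 × 680 × 1.356×10⁻⁴ = 0.03503904 m
470 × 0.7643×10⁻⁴ × 0.35 = 0.012572735 m
Δh = 0.0884032 + 0.111648 + 0.03503904 + 0.012572735 = 0.247662975 m

Δh = 250 mm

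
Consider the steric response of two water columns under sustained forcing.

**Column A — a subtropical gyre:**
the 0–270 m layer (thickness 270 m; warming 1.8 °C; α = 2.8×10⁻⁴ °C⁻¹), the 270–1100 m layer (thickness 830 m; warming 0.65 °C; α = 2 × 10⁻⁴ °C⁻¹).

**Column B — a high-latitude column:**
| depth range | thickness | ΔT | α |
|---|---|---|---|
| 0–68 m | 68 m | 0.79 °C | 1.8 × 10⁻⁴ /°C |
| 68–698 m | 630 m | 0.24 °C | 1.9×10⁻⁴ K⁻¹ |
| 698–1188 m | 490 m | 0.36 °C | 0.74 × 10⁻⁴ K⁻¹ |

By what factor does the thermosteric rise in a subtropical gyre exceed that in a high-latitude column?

A Layer 1: 2.8×10⁻⁴ × 270 × 1.8 = 0.13608 m
A 2×10⁻⁴ × 0.65 × 830 = 0.10790 m
A total: 0.24398 m
B 68 × 0.79 × 1.8×10⁻⁴ = 0.0096696 m
B 630 × 1.9×10⁻⁴ × 0.24 = 0.028728 m
B 0.36 × 0.74×10⁻⁴ × 490 = 0.0130536 m
B total: 0.0514512 m
Ratio: 0.24398 / 0.0514512 ≈ 4.742

4.74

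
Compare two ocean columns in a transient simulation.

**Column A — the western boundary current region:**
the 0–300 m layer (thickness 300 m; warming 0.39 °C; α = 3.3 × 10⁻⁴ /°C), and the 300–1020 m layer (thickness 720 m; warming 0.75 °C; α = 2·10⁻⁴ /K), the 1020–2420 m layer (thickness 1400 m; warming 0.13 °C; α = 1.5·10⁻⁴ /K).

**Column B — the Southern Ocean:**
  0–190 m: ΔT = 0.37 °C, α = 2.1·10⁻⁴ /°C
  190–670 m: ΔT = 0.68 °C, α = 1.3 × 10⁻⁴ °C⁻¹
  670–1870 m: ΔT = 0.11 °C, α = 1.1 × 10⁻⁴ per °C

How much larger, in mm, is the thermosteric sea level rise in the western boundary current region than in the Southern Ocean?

Δh_A − Δh_B ≈ 102 mm

A 0–300 m: 3.3×10⁻⁴ × 300 × 0.39 = 0.03861 m
A 300–1020 m: 2×10⁻⁴ × 0.75 × 720 = 0.10800 m
A 1.5×10⁻⁴ × 0.13 × 1400 = 0.02730 m
A total: 0.17391 m
B Layer 1: 0.37 × 2.1×10⁻⁴ × 190 = 0.014763 m
B 190–670 m: 480 × 0.68 × 1.3×10⁻⁴ = 0.042432 m
B 1200 × 0.11 × 1.1×10⁻⁴ = 0.01452 m
B total: 0.071715 m
Difference: 0.17391 − 0.071715 = 0.102195 m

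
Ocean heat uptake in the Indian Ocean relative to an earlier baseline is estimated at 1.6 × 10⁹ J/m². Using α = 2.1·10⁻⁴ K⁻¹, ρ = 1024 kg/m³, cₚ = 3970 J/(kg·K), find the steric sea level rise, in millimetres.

82.7 mm

Δh = αQ/(ρcₚ) = 2.1×10⁻⁴ × 1.6×10⁹ / (1024 × 3970) ≈ 0.082651 m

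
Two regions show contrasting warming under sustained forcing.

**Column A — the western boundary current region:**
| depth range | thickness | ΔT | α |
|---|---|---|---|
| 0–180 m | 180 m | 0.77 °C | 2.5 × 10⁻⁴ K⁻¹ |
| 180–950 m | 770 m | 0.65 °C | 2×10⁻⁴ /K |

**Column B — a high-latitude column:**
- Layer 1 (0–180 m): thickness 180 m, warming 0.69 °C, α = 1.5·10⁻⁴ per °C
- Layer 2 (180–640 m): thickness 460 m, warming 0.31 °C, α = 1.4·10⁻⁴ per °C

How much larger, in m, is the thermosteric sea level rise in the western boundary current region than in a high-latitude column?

A 0–180 m: 2.5×10⁻⁴ × 0.77 × 180 = 0.03465 m
A 180–950 m: 770 × 2×10⁻⁴ × 0.65 = 0.10010 m
A total: 0.13475 m
B Layer 1: 180 × 1.5×10⁻⁴ × 0.69 = 0.01863 m
B 1.4×10⁻⁴ × 0.31 × 460 = 0.019964 m
B total: 0.038594 m
Difference: 0.13475 − 0.038594 = 0.096156 m

Δh_A − Δh_B ≈ 0.096 m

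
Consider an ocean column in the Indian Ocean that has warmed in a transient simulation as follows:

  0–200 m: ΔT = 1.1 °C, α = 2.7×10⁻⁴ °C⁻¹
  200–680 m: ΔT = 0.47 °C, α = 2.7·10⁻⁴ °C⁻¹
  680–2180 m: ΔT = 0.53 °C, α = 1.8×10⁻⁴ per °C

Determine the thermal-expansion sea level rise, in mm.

0–200 m: 1.1 × 200 × 2.7×10⁻⁴ = 0.05940 m
Layer 2: 2.7×10⁻⁴ × 0.47 × 480 = 0.060912 m
680–2180 m: 0.53 × 1.8×10⁻⁴ × 1500 = 0.14310 m
Δh = 0.05940 + 0.060912 + 0.14310 = 0.263412 m

263 mm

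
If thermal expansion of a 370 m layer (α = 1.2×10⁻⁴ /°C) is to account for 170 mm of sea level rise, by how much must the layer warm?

ΔT = Δh/(αH) = 0.17 / (1.2×10⁻⁴ × 370) ≈ 3.829 °C

about 3.8 °C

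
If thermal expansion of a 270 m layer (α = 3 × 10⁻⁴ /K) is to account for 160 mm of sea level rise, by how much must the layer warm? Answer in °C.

ΔT = Δh/(αH) = 0.16 / (3×10⁻⁴ × 270) ≈ 1.975 °C

about 1.98 °C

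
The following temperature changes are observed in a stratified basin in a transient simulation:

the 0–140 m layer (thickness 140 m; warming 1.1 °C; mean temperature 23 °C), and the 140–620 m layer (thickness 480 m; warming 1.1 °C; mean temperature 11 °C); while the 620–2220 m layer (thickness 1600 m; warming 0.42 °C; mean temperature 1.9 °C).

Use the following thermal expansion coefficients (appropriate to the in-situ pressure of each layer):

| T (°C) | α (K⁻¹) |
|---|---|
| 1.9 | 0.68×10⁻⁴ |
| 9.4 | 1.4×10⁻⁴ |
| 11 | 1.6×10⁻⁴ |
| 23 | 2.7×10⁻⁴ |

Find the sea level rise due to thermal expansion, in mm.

Δh ≈ 172 mm

Layer 1 at 23 °C → α = 2.7×10⁻⁴ K⁻¹
Layer 2 at 11 °C → α = 1.6×10⁻⁴ K⁻¹
Layer 3 at 1.9 °C → α = 0.68×10⁻⁴ K⁻¹
2.7×10⁻⁴ × 140 × 1.1 = 0.04158 m
1.1 × 480 × 1.6×10⁻⁴ = 0.08448 m
620–2220 m: 1600 × 0.68×10⁻⁴ × 0.42 = 0.045696 m
Δh = 0.04158 + 0.08448 + 0.045696 = 0.171756 m ≈ 172 mm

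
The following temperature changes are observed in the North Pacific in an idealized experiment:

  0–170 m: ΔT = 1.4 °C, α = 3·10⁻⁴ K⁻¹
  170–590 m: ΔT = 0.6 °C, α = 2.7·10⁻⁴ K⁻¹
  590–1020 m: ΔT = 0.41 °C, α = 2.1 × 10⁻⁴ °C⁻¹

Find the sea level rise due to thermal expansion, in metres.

3×10⁻⁴ × 170 × 1.4 = 0.07140 m
0.6 × 420 × 2.7×10⁻⁴ = 0.06804 m
Layer 3: 2.1×10⁻⁴ × 0.41 × 430 = 0.037023 m
Δh = 0.07140 + 0.06804 + 0.037023 = 0.176463 m ≈ 0.18 m

about 0.18 m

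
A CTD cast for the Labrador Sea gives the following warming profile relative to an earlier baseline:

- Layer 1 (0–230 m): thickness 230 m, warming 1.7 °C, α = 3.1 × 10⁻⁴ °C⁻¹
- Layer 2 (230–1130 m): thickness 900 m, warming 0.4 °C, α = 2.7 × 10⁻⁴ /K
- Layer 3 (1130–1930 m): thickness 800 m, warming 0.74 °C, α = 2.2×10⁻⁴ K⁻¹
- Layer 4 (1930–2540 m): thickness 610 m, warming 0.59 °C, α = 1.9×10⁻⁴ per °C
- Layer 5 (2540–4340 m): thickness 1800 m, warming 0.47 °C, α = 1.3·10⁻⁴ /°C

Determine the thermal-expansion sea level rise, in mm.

Layer 1: 3.1×10⁻⁴ × 230 × 1.7 = 0.12121 m
Layer 2: 900 × 0.4 × 2.7×10⁻⁴ = 0.09720 m
Layer 3: 0.74 × 2.2×10⁻⁴ × 800 = 0.13024 m
1930–2540 m: 0.59 × 1.9×10⁻⁴ × 610 = 0.068381 m
Layer 5: 1800 × 1.3×10⁻⁴ × 0.47 = 0.10998 m
Δh = 0.12121 + 0.09720 + 0.13024 + 0.068381 + 0.10998 = 0.527011 m ≈ 530 mm

530 mm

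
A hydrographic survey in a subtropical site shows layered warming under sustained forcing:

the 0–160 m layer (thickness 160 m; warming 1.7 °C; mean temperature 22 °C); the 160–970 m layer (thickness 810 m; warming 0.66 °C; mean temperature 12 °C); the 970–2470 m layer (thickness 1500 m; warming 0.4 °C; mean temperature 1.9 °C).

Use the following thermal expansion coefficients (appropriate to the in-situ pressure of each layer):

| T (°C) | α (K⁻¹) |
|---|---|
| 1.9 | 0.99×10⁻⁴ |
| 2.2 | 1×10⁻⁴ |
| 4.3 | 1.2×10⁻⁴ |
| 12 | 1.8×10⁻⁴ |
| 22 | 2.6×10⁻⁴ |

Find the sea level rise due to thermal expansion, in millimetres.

Layer 1 at 22 °C → α = 2.6×10⁻⁴ K⁻¹
Layer 2 at 12 °C → α = 1.8×10⁻⁴ K⁻¹
Layer 3 at 1.9 °C → α = 0.99×10⁻⁴ K⁻¹
160 × 2.6×10⁻⁴ × 1.7 = 0.07072 m
810 × 1.8×10⁻⁴ × 0.66 = 0.096228 m
Layer 3: 0.99×10⁻⁴ × 0.4 × 1500 = 0.05940 m
Δh = 0.07072 + 0.096228 + 0.05940 = 0.226348 m

226 mm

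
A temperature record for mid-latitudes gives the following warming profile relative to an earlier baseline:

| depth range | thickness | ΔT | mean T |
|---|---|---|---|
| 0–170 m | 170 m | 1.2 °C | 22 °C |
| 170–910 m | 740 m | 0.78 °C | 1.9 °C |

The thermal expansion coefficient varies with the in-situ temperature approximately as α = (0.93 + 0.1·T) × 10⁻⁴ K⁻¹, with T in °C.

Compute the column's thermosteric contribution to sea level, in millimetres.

Layer 1: α = (0.93 + 0.1×22)×10⁻⁴ = 3.13×10⁻⁴ K⁻¹
Layer 2: α = (0.93 + 0.1×1.9)×10⁻⁴ = 1.12×10⁻⁴ K⁻¹
Layer 1: 1.2 × 3.13×10⁻⁴ × 170 = 0.063852 m
170–910 m: 740 × 0.78 × 1.12×10⁻⁴ = 0.0646464 m
Δh = 0.063852 + 0.0646464 = 0.1284984 m ≈ 128 mm

about 128 mm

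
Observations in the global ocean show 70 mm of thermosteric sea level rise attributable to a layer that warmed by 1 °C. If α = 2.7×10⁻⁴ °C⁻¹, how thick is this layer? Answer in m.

260 m

H = Δh/(αΔT) = 0.07 / (2.7×10⁻⁴ × 1) ≈ 259.3 m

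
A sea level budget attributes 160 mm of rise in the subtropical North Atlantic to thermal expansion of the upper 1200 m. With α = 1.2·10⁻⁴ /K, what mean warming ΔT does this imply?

ΔT ≈ 1.11 K

ΔT = Δh/(αH) = 0.16 / (1.2×10⁻⁴ × 1200) ≈ 1.111 K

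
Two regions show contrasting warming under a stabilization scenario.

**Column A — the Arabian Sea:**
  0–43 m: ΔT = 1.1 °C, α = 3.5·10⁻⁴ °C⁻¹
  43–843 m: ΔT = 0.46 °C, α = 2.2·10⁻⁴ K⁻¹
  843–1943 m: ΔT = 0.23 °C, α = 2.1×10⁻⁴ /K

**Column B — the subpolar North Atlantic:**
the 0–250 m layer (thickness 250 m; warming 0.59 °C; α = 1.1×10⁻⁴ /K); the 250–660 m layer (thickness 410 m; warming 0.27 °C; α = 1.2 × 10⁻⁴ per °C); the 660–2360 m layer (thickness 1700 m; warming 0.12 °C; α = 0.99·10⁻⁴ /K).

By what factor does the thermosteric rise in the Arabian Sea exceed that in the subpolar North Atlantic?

A 0–43 m: 1.1 × 43 × 3.5×10⁻⁴ = 0.016555 m
A 43–843 m: 2.2×10⁻⁴ × 800 × 0.46 = 0.08096 m
A 843–1943 m: 1100 × 0.23 × 2.1×10⁻⁴ = 0.05313 m
A total: 0.150645 m
B Layer 1: 250 × 0.59 × 1.1×10⁻⁴ = 0.016225 m
B 250–660 m: 1.2×10⁻⁴ × 0.27 × 410 = 0.013284 m
B Layer 3: 0.99×10⁻⁴ × 1700 × 0.12 = 0.020196 m
B total: 0.049705 m
Ratio: 0.150645 / 0.049705 ≈ 3.031

a factor of 3.0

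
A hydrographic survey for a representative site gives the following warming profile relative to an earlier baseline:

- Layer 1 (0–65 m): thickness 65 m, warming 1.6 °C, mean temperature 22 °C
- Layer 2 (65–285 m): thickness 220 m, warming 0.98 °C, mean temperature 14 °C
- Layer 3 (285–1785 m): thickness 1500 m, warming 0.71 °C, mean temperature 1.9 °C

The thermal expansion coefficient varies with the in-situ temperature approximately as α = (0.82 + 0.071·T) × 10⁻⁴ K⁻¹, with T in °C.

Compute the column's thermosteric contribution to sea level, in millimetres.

Layer 1: α = (0.82 + 0.071×22)×10⁻⁴ = 2.382×10⁻⁴ K⁻¹
Layer 2: α = (0.82 + 0.071×14)×10⁻⁴ = 1.814×10⁻⁴ K⁻¹
Layer 3: α = (0.82 + 0.071×1.9)×10⁻⁴ = 0.9549×10⁻⁴ K⁻¹
2.382×10⁻⁴ × 1.6 × 65 = 0.0247728 m
65–285 m: 0.98 × 1.814×10⁻⁴ × 220 = 0.03910984 m
0.9549×10⁻⁴ × 1500 × 0.71 = 0.10169685 m
Δh = 0.0247728 + 0.03910984 + 0.10169685 = 0.16557949 m ≈ 170 mm

about 170 mm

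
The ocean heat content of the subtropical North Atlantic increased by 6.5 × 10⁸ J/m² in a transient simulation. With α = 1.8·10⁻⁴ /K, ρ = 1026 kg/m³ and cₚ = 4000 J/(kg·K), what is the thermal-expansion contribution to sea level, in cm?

Δh = αQ/(ρcₚ) = 1.8×10⁻⁴ × 6.5×10⁸ / (1026 × 4000) ≈ 0.028509 m

2.9 cm of thermosteric rise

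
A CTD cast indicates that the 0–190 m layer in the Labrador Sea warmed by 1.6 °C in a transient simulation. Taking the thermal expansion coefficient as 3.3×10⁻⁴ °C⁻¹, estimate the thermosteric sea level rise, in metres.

about 0.100 m

Δh = αΔT·H = 3.3×10⁻⁴ × 1.6 × 190 = 0.10032 m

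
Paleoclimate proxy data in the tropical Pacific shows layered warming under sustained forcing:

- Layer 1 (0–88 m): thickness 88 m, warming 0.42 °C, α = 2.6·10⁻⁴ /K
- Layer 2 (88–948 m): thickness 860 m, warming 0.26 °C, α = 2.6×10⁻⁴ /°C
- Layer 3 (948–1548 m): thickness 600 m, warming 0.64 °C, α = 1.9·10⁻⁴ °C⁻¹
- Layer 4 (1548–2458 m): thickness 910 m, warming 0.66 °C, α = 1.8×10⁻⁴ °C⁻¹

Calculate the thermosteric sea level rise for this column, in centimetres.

Δh ≈ 24.9 cm

88 × 2.6×10⁻⁴ × 0.42 = 0.0096096 m
Layer 2: 860 × 2.6×10⁻⁴ × 0.26 = 0.058136 m
Layer 3: 600 × 0.64 × 1.9×10⁻⁴ = 0.07296 m
0.66 × 1.8×10⁻⁴ × 910 = 0.108108 m
Δh = 0.0096096 + 0.058136 + 0.07296 + 0.108108 = 0.2488136 m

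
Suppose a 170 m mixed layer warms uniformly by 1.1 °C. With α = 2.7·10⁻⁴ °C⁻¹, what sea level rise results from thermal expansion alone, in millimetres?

Δh ≈ 50.5 mm

Δh = αΔT·H = 2.7×10⁻⁴ × 1.1 × 170 = 0.05049 m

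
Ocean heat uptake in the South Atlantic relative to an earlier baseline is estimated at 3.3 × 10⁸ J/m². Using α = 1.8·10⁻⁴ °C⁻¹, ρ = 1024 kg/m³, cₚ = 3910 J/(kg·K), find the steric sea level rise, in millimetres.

about 14.8 mm

Δh = αQ/(ρcₚ) = 1.8×10⁻⁴ × 3.3×10⁸ / (1024 × 3910) ≈ 0.014836 m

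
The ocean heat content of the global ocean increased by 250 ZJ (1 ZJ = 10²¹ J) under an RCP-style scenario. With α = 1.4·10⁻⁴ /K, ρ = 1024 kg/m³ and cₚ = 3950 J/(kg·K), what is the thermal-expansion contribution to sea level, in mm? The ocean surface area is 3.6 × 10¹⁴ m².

Δh = 24 mm

Per unit area: Q = 250×10²¹ / (3.6×10¹⁴) ≈ 6.944×10⁸ J/m²
Δh = αQ/(ρcₚ) = 1.4×10⁻⁴ × 6.944×10⁸ / (1024 × 3950) ≈ 0.024035 m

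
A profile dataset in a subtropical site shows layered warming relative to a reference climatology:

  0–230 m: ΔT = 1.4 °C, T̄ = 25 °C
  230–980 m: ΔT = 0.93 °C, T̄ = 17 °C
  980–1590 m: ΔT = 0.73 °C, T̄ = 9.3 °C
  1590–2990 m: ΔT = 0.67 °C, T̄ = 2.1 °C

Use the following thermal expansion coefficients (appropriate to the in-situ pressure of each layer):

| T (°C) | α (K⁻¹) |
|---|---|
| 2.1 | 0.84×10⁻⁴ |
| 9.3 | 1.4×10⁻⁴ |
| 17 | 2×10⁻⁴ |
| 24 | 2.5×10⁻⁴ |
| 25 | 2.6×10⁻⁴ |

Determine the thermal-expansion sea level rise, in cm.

36.4 cm

Layer 1 at 25 °C → α = 2.6×10⁻⁴ K⁻¹
Layer 2 at 17 °C → α = 2×10⁻⁴ K⁻¹
Layer 3 at 9.3 °C → α = 1.4×10⁻⁴ K⁻¹
Layer 4 at 2.1 °C → α = 0.84×10⁻⁴ K⁻¹
2.6×10⁻⁴ × 230 × 1.4 = 0.08372 m
230–980 m: 2×10⁻⁴ × 0.93 × 750 = 0.13950 m
Layer 3: 0.73 × 1.4×10⁻⁴ × 610 = 0.062342 m
0.67 × 0.84×10⁻⁴ × 1400 = 0.078792 m
Δh = 0.08372 + 0.13950 + 0.062342 + 0.078792 = 0.364354 m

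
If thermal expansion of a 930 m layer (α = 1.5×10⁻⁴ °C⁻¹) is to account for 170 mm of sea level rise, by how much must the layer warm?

ΔT = Δh/(αH) = 0.17 / (1.5×10⁻⁴ × 930) ≈ 1.219 °C

1.22 °C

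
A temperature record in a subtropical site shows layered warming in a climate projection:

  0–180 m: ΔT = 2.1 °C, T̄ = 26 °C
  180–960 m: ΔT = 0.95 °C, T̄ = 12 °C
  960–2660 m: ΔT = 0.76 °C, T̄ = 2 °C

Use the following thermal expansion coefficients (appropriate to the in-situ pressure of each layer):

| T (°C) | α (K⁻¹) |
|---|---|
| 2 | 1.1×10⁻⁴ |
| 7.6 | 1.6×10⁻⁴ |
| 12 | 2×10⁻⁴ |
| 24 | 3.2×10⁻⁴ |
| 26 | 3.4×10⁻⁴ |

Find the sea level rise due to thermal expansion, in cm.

Layer 1 at 26 °C → α = 3.4×10⁻⁴ K⁻¹
Layer 2 at 12 °C → α = 2×10⁻⁴ K⁻¹
Layer 3 at 2 °C → α = 1.1×10⁻⁴ K⁻¹
180 × 2.1 × 3.4×10⁻⁴ = 0.12852 m
2×10⁻⁴ × 0.95 × 780 = 0.14820 m
960–2660 m: 1.1×10⁻⁴ × 0.76 × 1700 = 0.14212 m
Δh = 0.12852 + 0.14820 + 0.14212 = 0.41884 m

about 41.9 cm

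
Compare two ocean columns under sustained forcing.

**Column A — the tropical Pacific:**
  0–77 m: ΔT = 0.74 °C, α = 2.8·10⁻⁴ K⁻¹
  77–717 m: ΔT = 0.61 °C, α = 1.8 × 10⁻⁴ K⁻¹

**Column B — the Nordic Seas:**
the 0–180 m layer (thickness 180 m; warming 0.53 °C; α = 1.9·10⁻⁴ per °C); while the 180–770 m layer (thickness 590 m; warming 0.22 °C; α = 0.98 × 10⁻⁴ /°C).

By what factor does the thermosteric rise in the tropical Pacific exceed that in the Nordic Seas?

a factor of 2.8

A 0–77 m: 77 × 0.74 × 2.8×10⁻⁴ = 0.0159544 m
A 77–717 m: 640 × 0.61 × 1.8×10⁻⁴ = 0.070272 m
A total: 0.0862264 m
B 1.9×10⁻⁴ × 180 × 0.53 = 0.018126 m
B 590 × 0.98×10⁻⁴ × 0.22 = 0.0127204 m
B total: 0.0308464 m
Ratio: 0.0862264 / 0.0308464 ≈ 2.795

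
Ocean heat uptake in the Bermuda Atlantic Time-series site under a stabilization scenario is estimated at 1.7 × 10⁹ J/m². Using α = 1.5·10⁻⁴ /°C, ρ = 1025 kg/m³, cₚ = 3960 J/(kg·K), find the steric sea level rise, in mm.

Δh = αQ/(ρcₚ) = 1.5×10⁻⁴ × 1.7×10⁹ / (1025 × 3960) ≈ 0.062823 m

Δh = 63 mm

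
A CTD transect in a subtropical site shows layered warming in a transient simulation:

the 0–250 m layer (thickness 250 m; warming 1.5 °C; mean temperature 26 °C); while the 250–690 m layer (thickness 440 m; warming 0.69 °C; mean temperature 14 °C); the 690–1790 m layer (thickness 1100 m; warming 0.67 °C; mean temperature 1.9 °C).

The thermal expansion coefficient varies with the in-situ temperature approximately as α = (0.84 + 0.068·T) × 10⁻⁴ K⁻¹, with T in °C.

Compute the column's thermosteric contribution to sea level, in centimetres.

Layer 1: α = (0.84 + 0.068×26)×10⁻⁴ = 2.608×10⁻⁴ K⁻¹
Layer 2: α = (0.84 + 0.068×14)×10⁻⁴ = 1.792×10⁻⁴ K⁻¹
Layer 3: α = (0.84 + 0.068×1.9)×10⁻⁴ = 0.9692×10⁻⁴ K⁻¹
0–250 m: 250 × 1.5 × 2.608×10⁻⁴ = 0.09780 m
Layer 2: 440 × 1.792×10⁻⁴ × 0.69 = 0.05440512 m
Layer 3: 0.67 × 0.9692×10⁻⁴ × 1100 = 0.07143004 m
Δh = 0.09780 + 0.05440512 + 0.07143004 = 0.22363516 m ≈ 22 cm

22 cm of thermosteric rise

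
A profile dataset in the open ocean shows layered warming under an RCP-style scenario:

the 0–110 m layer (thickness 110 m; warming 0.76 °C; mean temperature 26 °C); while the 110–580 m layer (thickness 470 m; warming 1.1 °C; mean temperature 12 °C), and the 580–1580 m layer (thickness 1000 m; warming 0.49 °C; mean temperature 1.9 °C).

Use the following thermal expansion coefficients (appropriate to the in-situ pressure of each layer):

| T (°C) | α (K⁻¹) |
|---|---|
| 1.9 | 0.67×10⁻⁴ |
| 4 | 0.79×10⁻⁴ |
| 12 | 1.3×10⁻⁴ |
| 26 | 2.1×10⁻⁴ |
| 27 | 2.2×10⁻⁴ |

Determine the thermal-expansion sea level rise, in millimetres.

Δh ≈ 118 mm

Layer 1 at 26 °C → α = 2.1×10⁻⁴ K⁻¹
Layer 2 at 12 °C → α = 1.3×10⁻⁴ K⁻¹
Layer 3 at 1.9 °C → α = 0.67×10⁻⁴ K⁻¹
110 × 2.1×10⁻⁴ × 0.76 = 0.017556 m
Layer 2: 1.3×10⁻⁴ × 470 × 1.1 = 0.06721 m
1000 × 0.49 × 0.67×10⁻⁴ = 0.03283 m
Δh = 0.017556 + 0.06721 + 0.03283 = 0.117596 m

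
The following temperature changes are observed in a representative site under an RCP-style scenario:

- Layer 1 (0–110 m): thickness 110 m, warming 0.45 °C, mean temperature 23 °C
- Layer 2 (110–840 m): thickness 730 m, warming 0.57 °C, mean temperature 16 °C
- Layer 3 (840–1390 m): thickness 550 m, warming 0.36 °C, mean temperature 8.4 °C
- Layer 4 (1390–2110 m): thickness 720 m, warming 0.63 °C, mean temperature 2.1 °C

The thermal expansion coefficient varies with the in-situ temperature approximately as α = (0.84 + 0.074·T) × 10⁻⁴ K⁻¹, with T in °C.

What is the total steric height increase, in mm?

Layer 1: α = (0.84 + 0.074×23)×10⁻⁴ = 2.542×10⁻⁴ K⁻¹
Layer 2: α = (0.84 + 0.074×16)×10⁻⁴ = 2.024×10⁻⁴ K⁻¹
Layer 3: α = (0.84 + 0.074×8.4)×10⁻⁴ = 1.4616×10⁻⁴ K⁻¹
Layer 4: α = (0.84 + 0.074×2.1)×10⁻⁴ = 0.9954×10⁻⁴ K⁻¹
Layer 1: 110 × 0.45 × 2.542×10⁻⁴ = 0.0125829 m
110–840 m: 0.57 × 730 × 2.024×10⁻⁴ = 0.08421864 m
0.36 × 1.4616×10⁻⁴ × 550 = 0.02893968 m
0.9954×10⁻⁴ × 720 × 0.63 = 0.045151344 m
Δh = 0.0125829 + 0.08421864 + 0.02893968 + 0.045151344 = 0.170892564 m ≈ 171 mm

about 171 mm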